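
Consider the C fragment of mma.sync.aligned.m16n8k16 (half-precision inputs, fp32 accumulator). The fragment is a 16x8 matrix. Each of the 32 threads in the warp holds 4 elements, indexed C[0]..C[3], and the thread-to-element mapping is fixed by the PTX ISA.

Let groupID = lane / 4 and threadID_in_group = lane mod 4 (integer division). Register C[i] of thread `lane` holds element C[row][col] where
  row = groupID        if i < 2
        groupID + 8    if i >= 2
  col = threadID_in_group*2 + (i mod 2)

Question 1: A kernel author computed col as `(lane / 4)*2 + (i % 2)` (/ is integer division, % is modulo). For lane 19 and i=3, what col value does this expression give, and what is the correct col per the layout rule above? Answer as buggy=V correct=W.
buggy=9 correct=7

`(lane / 4)*2 + (i % 2)`[19,3]->9
19: gid=4,tid=3
[3] (4+8,3*2+1) = (12,7)
col: 9 vs 7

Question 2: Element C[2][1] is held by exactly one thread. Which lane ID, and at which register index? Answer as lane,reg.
r=2→G=2,rhi=0  c=1→T=0,p=1
L=2*4+0=8  i=0*2+1=1

8,1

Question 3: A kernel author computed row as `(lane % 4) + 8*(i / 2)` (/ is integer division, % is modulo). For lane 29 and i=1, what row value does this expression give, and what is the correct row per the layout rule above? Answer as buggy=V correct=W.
buggy=1 correct=7

`(lane % 4) + 8*(i / 2)`[29,1]→1
lane 29→29/4=7, 29 mod 4=1
i=1  r:7+0→7  c:2·1+1→3
row: 1 vs 7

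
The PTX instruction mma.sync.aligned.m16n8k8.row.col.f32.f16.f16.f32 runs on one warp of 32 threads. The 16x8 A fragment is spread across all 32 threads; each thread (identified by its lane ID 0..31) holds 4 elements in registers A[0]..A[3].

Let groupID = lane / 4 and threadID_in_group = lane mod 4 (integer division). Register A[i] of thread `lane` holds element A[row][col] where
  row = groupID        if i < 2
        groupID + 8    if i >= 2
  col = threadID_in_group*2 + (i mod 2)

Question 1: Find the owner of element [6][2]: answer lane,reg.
25,0

r=6→G=6,rhi=0  c=2→T=1,p=0
L=6*4+1=25  i=0*2+0=0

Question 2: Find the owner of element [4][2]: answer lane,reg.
17,0

r: 4->gid=4,r8=0  c: 2->tid=1,i&1=0
L=4*4+1=17  i=0*2+0=0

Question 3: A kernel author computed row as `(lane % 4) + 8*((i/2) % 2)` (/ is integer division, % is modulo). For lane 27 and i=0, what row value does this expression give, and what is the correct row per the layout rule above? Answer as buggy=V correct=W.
`(lane % 4) + 8*((i/2) % 2)`[27,0]->3
L=27->g=27>>2=6, t=27&3=3
[0]->row 6+0=6  col 3·2+0=6
row: 3 vs 6

buggy=3 correct=6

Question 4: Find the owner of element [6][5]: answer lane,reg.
r: 6->gid=6,r8=0  c: 5->tid=2,i&1=1
L=6*4+2=26  i=0*2+1=1

26,1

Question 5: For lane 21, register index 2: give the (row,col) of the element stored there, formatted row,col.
lane 21->21/4=5, 21 mod 4=1
i=2  r:5+8->13  c:2·1+0->2

13,2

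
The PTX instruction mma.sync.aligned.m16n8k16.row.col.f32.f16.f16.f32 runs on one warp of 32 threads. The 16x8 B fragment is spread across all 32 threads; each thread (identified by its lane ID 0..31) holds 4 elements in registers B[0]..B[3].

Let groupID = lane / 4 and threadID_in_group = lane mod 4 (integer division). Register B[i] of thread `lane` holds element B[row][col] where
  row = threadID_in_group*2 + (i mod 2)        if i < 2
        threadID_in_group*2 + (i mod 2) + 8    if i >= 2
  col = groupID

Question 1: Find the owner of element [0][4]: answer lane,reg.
c=4->g=4  r=0->rb=0,t=0,b0=0
L=4*4+0=16  i=0*2+0=0

16,0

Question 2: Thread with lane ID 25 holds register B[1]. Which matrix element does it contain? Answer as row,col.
lane 25->25/4=6, 25 mod 4=1
i=1  r:2·1+1+0->3  c:6

3,6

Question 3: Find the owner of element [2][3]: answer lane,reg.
c: 3->gid=3  r: 2->r8=0,tid=1,i&1=0
L=3*4+1=13  i=0*2+0=0

13,0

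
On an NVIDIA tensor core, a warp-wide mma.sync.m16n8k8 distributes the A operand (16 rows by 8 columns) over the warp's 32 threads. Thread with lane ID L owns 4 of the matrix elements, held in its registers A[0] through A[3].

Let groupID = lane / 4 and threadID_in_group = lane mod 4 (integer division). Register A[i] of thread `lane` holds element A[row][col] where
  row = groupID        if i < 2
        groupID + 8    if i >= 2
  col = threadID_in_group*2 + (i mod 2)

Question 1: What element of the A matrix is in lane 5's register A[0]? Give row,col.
L=5=>grp=5>>2=1, tig=5&3=1
[0]=>row 1+0=1  col 1·2+0=2

1,2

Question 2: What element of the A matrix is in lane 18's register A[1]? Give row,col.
4,5

18: grp=4,tig=2
[1] (4+0,2*2+1) = (4,5)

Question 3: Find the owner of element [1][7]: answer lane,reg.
7,1

r=1⇒gr=1,Rb=0  c=7⇒th=3,odd=1
L=1*4+3=7  i=0*2+1=1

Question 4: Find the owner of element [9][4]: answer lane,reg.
r:9=>grp=1,rB=1  c:4=>tig=2,lo=0
L=1*4+2=6  i=1*2+0=2

6,2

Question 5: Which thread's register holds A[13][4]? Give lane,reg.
22,2

r: 13->gid=5,r8=1  c: 4->tid=2,i&1=0
L=5*4+2=22  i=1*2+0=2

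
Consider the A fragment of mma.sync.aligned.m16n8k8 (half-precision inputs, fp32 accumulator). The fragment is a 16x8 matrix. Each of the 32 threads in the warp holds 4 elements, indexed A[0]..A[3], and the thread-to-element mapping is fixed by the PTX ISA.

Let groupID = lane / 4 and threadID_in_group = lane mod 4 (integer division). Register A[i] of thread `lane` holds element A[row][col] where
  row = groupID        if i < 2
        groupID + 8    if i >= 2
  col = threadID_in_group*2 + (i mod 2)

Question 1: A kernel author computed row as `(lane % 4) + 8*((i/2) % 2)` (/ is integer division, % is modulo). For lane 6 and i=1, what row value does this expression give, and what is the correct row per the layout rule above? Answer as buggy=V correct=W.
buggy=2 correct=1

`(lane % 4) + 8*((i/2) % 2)`[6,1]=>2
lane 6=>6/4=1, 6 mod 4=2
i=1  r:1+0=>1  c:2·2+1=>5
row: 2 vs 1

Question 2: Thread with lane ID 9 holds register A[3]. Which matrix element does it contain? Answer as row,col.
10,3

lane 9: g=2 (9/4), t=1 (9%4)
i=3: r=2+8=10, c=1*2+1=3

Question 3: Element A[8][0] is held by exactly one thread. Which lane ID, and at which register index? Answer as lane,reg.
0,2

r=8⇒gr=0,Rb=1  c=0⇒th=0,odd=0
L=0*4+0=0  i=1*2+0=2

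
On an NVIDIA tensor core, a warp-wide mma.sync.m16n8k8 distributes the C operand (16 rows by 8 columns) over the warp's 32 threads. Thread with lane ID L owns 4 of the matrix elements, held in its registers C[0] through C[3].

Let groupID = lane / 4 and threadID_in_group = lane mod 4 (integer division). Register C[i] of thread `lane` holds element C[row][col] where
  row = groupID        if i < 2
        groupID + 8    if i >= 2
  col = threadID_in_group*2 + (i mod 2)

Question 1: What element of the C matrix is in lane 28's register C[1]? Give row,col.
7,1

lane 28->28/4=7, 28 mod 4=0
i=1  r:7+0->7  c:2·0+1->1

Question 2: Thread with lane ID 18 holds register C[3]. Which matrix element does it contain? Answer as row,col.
12,5

18: gid=4,tid=2
[3] (4+8,2*2+1) = (12,5)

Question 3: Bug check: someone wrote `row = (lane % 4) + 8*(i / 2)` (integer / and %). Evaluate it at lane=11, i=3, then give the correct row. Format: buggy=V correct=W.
`(lane % 4) + 8*(i / 2)`[11,3]->11
lane 11->11/4=2, 11 mod 4=3
i=3  r:2+8->10  c:2·3+1->7
row: 11 vs 10

buggy=11 correct=10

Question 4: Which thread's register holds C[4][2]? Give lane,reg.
17,0

r=4->g=4,rb=0  c=2->t=1,b0=0
L=4*4+1=17  i=0*2+0=0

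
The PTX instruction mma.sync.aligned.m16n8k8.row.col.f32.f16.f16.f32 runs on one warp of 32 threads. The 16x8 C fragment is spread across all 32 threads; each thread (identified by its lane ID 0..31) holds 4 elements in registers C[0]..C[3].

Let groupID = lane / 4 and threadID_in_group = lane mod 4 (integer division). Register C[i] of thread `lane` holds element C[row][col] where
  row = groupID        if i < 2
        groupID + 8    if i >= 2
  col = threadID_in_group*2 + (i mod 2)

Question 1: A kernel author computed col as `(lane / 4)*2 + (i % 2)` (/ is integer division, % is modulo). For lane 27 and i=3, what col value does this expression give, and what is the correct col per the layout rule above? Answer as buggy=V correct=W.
buggy=13 correct=7

`(lane / 4)*2 + (i % 2)`[27,3]=>13
lane 27=>27/4=6, 27 mod 4=3
i=3  r:6+8=>14  c:2·3+1=>7
col: 13 vs 7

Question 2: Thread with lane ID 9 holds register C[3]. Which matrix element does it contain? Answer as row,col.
10,3

9: G=2,T=1
[3] (2+8,1*2+1) = (10,3)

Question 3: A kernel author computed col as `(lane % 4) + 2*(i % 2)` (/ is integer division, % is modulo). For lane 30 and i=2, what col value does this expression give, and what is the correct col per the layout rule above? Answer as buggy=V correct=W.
`(lane % 4) + 2*(i % 2)`[30,2]⇒2
L=30⇒gr=30>>2=7, th=30&3=2
[2]⇒row 7+8=15  col 2·2+0=4
col: 2 vs 4

buggy=2 correct=4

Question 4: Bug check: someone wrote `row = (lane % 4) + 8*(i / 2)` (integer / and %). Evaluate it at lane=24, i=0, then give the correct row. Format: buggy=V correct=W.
`(lane % 4) + 8*(i / 2)`[24,0]⇒0
24: gr=6,th=0
[0] (6+0,0*2+0) = (6,0)
row: 0 vs 6

buggy=0 correct=6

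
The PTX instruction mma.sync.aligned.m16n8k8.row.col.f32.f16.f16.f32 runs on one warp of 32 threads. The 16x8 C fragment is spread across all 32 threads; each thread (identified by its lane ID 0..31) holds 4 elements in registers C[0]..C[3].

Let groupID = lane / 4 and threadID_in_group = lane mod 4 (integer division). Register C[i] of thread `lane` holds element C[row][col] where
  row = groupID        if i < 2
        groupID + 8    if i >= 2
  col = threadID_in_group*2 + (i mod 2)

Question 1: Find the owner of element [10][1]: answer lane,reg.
8,3

r=10->g=2,rb=1  c=1->t=0,b0=1
L=2*4+0=8  i=1*2+1=3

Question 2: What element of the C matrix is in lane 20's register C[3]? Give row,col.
13,1

lane 20: grp=5 (20/4), tig=0 (20%4)
i=3: r=5+8=13, c=0*2+1=1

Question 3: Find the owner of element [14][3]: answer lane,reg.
25,3

r: 14->gid=6,r8=1  c: 3->tid=1,i&1=1
L=6*4+1=25  i=1*2+1=3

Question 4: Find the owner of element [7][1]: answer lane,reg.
28,1

r=7->g=7,rb=0  c=1->t=0,b0=1
L=7*4+0=28  i=0*2+1=1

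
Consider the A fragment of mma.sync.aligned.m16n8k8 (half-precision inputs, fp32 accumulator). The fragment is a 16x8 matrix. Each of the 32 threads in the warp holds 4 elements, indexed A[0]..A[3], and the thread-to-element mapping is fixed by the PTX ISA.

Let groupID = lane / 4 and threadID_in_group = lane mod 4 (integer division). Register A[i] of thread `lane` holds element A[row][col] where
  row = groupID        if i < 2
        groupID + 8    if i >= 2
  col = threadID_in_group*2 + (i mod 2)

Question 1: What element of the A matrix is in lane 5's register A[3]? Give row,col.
lane 5→5/4=1, 5 mod 4=1
i=3  r:1+8→9  c:2·1+1→3

9,3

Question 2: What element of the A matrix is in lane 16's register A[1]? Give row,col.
16: gr=4,th=0
[1] (4+0,0*2+1) = (4,1)

4,1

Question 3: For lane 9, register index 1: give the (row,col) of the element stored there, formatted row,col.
2,3

9: g=2,t=1
[1] (2+0,1*2+1) = (2,3)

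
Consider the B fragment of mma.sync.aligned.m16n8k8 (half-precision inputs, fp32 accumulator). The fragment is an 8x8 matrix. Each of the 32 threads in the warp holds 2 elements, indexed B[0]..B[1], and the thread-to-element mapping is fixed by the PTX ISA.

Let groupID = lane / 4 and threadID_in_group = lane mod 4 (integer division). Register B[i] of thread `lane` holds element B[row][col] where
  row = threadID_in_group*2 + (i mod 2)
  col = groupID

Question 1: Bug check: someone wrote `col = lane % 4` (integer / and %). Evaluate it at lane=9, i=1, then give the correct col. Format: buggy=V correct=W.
`lane % 4`[9,1]->1
lane 9->9/4=2, 9 mod 4=1
i=1  r:2·1+1->3  c:2
col: 1 vs 2

buggy=1 correct=2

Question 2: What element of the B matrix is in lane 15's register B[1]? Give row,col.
lane 15⇒15/4=3, 15 mod 4=3
i=1  r:2·3+1⇒7  c:3

7,3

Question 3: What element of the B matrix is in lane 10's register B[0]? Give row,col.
4,2

10: g=2,t=2
[0] (2*2+0,2) = (4,2)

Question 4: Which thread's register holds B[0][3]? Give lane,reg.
c=3->g=3  r=0->t=0,b0=0
L=3*4+0=12  i=0=0

12,0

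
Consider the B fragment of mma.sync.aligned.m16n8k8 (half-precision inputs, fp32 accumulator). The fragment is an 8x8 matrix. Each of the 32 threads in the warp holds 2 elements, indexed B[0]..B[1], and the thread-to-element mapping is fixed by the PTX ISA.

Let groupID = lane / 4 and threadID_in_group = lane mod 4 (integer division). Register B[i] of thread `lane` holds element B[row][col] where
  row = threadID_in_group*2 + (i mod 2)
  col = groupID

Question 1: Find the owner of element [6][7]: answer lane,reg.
c:7=>grp=7  r:6=>tig=3,lo=0
L=7*4+3=31  i=0=0

31,0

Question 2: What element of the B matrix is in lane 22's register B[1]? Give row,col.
lane 22: G=5 (22/4), T=2 (22%4)
i=1: r=2*2+1=5, c=G=5

5,5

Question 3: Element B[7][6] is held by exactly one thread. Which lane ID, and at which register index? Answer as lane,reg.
c=6→G=6  r=7→T=3,p=1
L=6*4+3=27  i=1=1

27,1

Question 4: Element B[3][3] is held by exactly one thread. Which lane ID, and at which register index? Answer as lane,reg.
13,1

c: 3->gid=3  r: 3->tid=1,i&1=1
L=3*4+1=13  i=1=1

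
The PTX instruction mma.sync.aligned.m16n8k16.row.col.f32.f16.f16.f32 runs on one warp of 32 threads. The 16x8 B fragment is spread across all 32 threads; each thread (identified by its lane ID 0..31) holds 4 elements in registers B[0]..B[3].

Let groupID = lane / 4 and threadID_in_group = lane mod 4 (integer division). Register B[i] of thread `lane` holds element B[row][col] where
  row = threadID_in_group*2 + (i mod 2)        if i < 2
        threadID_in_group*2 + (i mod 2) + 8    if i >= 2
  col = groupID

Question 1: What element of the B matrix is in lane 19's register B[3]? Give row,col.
lane 19->19/4=4, 19 mod 4=3
i=3  r:2·3+1+8->15  c:4

15,4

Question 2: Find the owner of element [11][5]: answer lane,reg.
c: 5->gid=5  r: 11->r8=1,tid=1,i&1=1
L=5*4+1=21  i=1*2+1=3

21,3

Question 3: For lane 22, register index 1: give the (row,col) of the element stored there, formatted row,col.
L=22→G=22>>2=5, T=22&3=2
[1]→row 2·2+1+0=5  col G=5

5,5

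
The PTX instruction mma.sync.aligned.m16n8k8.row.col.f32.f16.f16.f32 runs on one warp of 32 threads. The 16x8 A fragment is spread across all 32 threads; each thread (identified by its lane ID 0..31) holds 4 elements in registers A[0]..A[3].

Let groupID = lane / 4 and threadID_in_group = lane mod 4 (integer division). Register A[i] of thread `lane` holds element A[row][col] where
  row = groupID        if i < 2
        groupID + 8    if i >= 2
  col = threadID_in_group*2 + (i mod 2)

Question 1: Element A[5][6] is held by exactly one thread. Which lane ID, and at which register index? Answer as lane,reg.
23,0

r=5⇒gr=5,Rb=0  c=6⇒th=3,odd=0
L=5*4+3=23  i=0*2+0=0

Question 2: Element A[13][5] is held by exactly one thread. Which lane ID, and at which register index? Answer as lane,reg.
r:13=>grp=5,rB=1  c:5=>tig=2,lo=1
L=5*4+2=22  i=1*2+1=3

22,3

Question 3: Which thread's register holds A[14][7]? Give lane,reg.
27,3

r:14=>grp=6,rB=1  c:7=>tig=3,lo=1
L=6*4+3=27  i=1*2+1=3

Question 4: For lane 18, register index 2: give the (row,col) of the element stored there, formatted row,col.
18: grp=4,tig=2
[2] (4+8,2*2+0) = (12,4)

12,4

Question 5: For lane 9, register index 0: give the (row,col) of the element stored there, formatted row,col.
lane 9: g=2 (9/4), t=1 (9%4)
i=0: r=2+0=2, c=1*2+0=2

2,2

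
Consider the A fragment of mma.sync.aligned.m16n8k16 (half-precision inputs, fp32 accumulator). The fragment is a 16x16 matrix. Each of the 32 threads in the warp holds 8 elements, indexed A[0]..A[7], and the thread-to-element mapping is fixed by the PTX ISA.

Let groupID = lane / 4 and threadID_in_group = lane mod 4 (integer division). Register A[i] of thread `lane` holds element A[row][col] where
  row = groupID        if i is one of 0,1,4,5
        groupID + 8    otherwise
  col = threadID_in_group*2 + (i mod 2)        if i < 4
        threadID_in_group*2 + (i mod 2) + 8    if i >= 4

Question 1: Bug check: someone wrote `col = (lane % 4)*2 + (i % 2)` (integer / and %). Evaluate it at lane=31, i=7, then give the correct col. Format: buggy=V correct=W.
`(lane % 4)*2 + (i % 2)`[31,7]→7
lane 31: G=7 (31/4), T=3 (31%4)
i=7: r=7+8=15, c=3*2+1+8=15
col: 7 vs 15

buggy=7 correct=15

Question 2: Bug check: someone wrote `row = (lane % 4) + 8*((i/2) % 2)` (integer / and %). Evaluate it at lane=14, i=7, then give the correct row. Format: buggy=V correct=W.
`(lane % 4) + 8*((i/2) % 2)`[14,7]=>10
14: grp=3,tig=2
[7] (3+8,2*2+1+8) = (11,13)
row: 10 vs 11

buggy=10 correct=11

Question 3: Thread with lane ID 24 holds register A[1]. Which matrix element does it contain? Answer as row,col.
lane 24->24/4=6, 24 mod 4=0
i=1  r:6+0->6  c:2·0+1+0->1

6,1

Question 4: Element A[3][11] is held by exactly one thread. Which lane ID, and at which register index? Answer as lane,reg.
13,5

r:3=>grp=3,rB=0  c:11=>cB=1,tig=1,lo=1
L=3*4+1=13  i=1*4+0*2+1=5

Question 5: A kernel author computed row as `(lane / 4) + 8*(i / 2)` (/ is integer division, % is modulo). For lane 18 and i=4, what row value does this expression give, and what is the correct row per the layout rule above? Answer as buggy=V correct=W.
`(lane / 4) + 8*(i / 2)`[18,4]->20
L=18->g=18>>2=4, t=18&3=2
[4]->row 4+0=4  col 2·2+0+8=12
row: 20 vs 4

buggy=20 correct=4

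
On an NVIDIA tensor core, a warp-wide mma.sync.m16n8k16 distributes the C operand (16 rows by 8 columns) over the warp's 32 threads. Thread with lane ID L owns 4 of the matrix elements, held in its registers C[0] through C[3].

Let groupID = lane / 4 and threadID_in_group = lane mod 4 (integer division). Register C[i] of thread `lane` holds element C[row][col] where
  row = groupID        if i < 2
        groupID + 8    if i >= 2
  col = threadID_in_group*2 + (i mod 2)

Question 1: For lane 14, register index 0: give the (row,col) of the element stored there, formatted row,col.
lane 14: g=3 (14/4), t=2 (14%4)
i=0: r=3+0=3, c=2*2+0=4

3,4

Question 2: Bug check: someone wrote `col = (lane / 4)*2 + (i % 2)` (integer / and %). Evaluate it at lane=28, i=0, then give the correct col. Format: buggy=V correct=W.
buggy=14 correct=0

`(lane / 4)*2 + (i % 2)`[28,0]->14
lane 28: g=7 (28/4), t=0 (28%4)
i=0: r=7+0=7, c=0*2+0=0
col: 14 vs 0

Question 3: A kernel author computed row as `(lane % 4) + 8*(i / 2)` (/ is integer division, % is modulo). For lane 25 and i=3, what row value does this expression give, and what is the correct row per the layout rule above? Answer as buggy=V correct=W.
`(lane % 4) + 8*(i / 2)`[25,3]⇒9
lane 25⇒25/4=6, 25 mod 4=1
i=3  r:6+8⇒14  c:2·1+1⇒3
row: 9 vs 14

buggy=9 correct=14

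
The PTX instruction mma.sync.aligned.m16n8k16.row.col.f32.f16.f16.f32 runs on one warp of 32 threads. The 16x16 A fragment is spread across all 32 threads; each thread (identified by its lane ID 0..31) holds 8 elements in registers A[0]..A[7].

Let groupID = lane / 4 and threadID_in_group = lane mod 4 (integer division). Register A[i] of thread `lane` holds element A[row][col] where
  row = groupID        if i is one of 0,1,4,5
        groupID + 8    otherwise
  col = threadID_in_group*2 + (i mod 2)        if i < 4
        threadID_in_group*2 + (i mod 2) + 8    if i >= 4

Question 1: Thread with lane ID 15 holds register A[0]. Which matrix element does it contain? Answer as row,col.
15: G=3,T=3
[0] (3+0,3*2+0+0) = (3,6)

3,6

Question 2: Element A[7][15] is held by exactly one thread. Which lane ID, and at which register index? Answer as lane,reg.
31,5

r=7→G=7,rhi=0  c=15→chi=1,T=3,p=1
L=7*4+3=31  i=1*4+0*2+1=5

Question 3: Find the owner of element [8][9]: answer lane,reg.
r=8→G=0,rhi=1  c=9→chi=1,T=0,p=1
L=0*4+0=0  i=1*4+1*2+1=7

0,7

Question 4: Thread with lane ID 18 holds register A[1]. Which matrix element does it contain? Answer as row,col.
L=18=>grp=18>>2=4, tig=18&3=2
[1]=>row 4+0=4  col 2·2+1+0=5

4,5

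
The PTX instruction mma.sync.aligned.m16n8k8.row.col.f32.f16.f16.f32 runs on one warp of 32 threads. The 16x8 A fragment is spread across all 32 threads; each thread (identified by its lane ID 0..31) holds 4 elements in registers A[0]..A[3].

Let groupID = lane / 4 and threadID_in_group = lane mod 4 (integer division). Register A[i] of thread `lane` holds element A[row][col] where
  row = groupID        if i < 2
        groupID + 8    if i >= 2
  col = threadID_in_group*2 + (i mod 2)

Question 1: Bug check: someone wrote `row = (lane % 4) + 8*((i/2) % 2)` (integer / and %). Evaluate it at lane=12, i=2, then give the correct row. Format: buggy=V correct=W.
`(lane % 4) + 8*((i/2) % 2)`[12,2]->8
lane 12: gid=3 (12/4), tid=0 (12%4)
i=2: r=3+8=11, c=0*2+0=0
row: 8 vs 11

buggy=8 correct=11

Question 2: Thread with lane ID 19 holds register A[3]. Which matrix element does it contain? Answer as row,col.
lane 19⇒19/4=4, 19 mod 4=3
i=3  r:4+8⇒12  c:2·3+1⇒7

12,7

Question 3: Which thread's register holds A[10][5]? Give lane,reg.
r=10⇒gr=2,Rb=1  c=5⇒th=2,odd=1
L=2*4+2=10  i=1*2+1=3

10,3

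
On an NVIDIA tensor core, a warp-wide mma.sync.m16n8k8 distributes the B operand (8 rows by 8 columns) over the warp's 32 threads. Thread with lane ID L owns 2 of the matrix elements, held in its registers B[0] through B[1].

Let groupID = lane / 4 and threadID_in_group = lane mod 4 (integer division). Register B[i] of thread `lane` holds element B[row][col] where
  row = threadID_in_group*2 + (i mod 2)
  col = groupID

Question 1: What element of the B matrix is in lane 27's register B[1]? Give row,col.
7,6

27: G=6,T=3
[1] (3*2+1,6) = (7,6)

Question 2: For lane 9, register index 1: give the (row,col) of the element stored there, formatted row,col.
9: grp=2,tig=1
[1] (1*2+1,2) = (3,2)

3,2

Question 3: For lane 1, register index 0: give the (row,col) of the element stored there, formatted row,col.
2,0

1: g=0,t=1
[0] (1*2+0,0) = (2,0)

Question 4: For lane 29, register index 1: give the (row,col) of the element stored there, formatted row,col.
lane 29→29/4=7, 29 mod 4=1
i=1  r:2·1+1→3  c:7

3,7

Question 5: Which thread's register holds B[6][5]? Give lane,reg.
c=5⇒gr=5  r=6⇒th=3,odd=0
L=5*4+3=23  i=0=0

23,0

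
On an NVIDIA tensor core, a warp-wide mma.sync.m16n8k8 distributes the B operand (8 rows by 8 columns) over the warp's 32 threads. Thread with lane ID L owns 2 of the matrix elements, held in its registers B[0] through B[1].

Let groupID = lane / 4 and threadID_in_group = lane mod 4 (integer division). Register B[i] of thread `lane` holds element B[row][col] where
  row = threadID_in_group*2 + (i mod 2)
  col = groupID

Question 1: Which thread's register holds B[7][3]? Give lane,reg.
15,1

c=3⇒gr=3  r=7⇒th=3,odd=1
L=3*4+3=15  i=1=1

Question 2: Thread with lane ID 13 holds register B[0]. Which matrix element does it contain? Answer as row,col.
2,3

13: g=3,t=1
[0] (1*2+0,3) = (2,3)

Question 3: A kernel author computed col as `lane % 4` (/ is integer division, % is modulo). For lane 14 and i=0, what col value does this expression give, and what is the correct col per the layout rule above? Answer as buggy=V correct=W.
buggy=2 correct=3

`lane % 4`[14,0]->2
lane 14: g=3 (14/4), t=2 (14%4)
i=0: r=2*2+0=4, c=g=3
col: 2 vs 3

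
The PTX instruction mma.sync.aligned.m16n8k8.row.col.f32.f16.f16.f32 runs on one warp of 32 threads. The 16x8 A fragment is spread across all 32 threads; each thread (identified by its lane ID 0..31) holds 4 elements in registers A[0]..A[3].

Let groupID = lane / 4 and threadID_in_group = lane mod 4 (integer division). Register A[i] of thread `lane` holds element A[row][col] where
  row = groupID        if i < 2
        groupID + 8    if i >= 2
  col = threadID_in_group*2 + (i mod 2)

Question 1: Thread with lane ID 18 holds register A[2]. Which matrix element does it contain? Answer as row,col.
18: gr=4,th=2
[2] (4+8,2*2+0) = (12,4)

12,4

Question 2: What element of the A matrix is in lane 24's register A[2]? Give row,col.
lane 24: G=6 (24/4), T=0 (24%4)
i=2: r=6+8=14, c=0*2+0=0

14,0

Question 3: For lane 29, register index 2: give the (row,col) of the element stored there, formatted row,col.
15,2

lane 29→29/4=7, 29 mod 4=1
i=2  r:7+8→15  c:2·1+0→2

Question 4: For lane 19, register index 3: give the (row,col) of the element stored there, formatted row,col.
19: grp=4,tig=3
[3] (4+8,3*2+1) = (12,7)

12,7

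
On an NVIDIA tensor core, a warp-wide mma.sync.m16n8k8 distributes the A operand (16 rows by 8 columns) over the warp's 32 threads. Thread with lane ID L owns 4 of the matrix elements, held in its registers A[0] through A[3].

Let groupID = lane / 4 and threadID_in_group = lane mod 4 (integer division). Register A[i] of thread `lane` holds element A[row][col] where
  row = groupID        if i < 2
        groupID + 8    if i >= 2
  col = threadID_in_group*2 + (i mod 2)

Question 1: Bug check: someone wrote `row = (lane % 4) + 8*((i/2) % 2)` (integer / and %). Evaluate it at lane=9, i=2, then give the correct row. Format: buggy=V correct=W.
buggy=9 correct=10

`(lane % 4) + 8*((i/2) % 2)`[9,2]=>9
L=9=>grp=9>>2=2, tig=9&3=1
[2]=>row 2+8=10  col 1·2+0=2
row: 9 vs 10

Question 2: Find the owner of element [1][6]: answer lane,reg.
7,0

r=1->g=1,rb=0  c=6->t=3,b0=0
L=1*4+3=7  i=0*2+0=0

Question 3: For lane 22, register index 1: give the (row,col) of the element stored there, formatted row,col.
5,5

L=22->g=22>>2=5, t=22&3=2
[1]->row 5+0=5  col 2·2+1=5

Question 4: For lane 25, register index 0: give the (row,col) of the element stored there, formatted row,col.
6,2

25: grp=6,tig=1
[0] (6+0,1*2+0) = (6,2)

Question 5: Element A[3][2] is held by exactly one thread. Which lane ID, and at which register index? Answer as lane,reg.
r: 3->gid=3,r8=0  c: 2->tid=1,i&1=0
L=3*4+1=13  i=0*2+0=0

13,0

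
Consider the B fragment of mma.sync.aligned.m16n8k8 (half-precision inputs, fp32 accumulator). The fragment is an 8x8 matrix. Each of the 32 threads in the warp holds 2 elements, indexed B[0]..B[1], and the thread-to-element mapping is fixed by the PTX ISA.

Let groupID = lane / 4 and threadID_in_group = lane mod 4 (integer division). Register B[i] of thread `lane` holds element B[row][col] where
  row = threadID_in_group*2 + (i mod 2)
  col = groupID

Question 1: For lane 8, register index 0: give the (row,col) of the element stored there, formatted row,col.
0,2

lane 8: G=2 (8/4), T=0 (8%4)
i=0: r=0*2+0=0, c=G=2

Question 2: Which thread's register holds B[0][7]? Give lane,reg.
28,0

c=7⇒gr=7  r=0⇒th=0,odd=0
L=7*4+0=28  i=0=0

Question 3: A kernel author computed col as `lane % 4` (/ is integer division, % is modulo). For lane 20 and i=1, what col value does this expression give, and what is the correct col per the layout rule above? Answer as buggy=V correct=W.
buggy=0 correct=5

`lane % 4`[20,1]->0
L=20->g=20>>2=5, t=20&3=0
[1]->row 0·2+1=1  col g=5
col: 0 vs 5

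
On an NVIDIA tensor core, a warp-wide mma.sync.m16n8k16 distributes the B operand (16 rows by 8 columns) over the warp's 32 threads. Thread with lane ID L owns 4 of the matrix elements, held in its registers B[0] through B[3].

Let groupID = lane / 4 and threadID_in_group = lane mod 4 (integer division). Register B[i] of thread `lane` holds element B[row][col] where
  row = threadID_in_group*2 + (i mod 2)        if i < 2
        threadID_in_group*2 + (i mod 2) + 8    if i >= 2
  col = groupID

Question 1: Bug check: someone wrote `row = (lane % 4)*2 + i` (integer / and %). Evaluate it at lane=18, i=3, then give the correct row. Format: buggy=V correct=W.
buggy=7 correct=13

`(lane % 4)*2 + i`[18,3]=>7
lane 18=>18/4=4, 18 mod 4=2
i=3  r:2·2+1+8=>13  c:4
row: 7 vs 13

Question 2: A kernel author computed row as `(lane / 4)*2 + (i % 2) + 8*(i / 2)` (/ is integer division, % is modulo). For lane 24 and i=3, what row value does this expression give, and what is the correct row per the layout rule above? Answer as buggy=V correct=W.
buggy=21 correct=9

`(lane / 4)*2 + (i % 2) + 8*(i / 2)`[24,3]⇒21
L=24⇒gr=24>>2=6, th=24&3=0
[3]⇒row 0·2+1+8=9  col gr=6
row: 21 vs 9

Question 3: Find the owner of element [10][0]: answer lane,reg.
1,2

c=0→G=0  r=10→rhi=1,T=1,p=0
L=0*4+1=1  i=1*2+0=2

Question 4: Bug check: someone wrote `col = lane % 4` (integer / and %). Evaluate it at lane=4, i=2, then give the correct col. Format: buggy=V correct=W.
buggy=0 correct=1

`lane % 4`[4,2]⇒0
4: gr=1,th=0
[2] (0*2+0+8,1) = (8,1)
col: 0 vs 1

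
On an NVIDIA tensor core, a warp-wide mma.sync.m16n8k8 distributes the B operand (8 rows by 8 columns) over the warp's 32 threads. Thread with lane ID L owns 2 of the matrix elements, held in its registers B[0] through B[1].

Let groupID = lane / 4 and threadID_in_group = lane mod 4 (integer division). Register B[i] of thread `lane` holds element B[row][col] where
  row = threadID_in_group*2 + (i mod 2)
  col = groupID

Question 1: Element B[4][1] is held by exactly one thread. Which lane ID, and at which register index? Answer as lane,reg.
c: 1->gid=1  r: 4->tid=2,i&1=0
L=1*4+2=6  i=0=0

6,0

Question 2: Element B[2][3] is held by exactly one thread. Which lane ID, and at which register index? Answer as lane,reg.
13,0

c=3→G=3  r=2→T=1,p=0
L=3*4+1=13  i=0=0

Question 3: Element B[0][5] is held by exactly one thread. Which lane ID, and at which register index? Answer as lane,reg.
c=5⇒gr=5  r=0⇒th=0,odd=0
L=5*4+0=20  i=0=0

20,0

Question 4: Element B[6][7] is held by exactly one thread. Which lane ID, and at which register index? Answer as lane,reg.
31,0

c: 7->gid=7  r: 6->tid=3,i&1=0
L=7*4+3=31  i=0=0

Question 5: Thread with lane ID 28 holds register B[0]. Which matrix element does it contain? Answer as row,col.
0,7

L=28⇒gr=28>>2=7, th=28&3=0
[0]⇒row 0·2+0=0  col gr=7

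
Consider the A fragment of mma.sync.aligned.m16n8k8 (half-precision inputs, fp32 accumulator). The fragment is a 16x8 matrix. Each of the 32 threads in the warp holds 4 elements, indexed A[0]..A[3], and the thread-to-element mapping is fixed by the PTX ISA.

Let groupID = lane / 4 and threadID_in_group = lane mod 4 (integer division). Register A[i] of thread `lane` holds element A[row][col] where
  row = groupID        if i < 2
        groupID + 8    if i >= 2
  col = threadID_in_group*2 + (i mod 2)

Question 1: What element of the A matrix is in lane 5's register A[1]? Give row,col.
1,3

lane 5: gr=1 (5/4), th=1 (5%4)
i=1: r=1+0=1, c=1*2+1=3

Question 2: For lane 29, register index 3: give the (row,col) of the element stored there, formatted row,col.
L=29->g=29>>2=7, t=29&3=1
[3]->row 7+8=15  col 1·2+1=3

15,3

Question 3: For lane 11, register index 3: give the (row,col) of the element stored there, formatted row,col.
lane 11->11/4=2, 11 mod 4=3
i=3  r:2+8->10  c:2·3+1->7

10,7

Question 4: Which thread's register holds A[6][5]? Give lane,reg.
r: 6->gid=6,r8=0  c: 5->tid=2,i&1=1
L=6*4+2=26  i=0*2+1=1

26,1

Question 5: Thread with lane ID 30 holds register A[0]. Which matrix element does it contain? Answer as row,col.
7,4

lane 30: gid=7 (30/4), tid=2 (30%4)
i=0: r=7+0=7, c=2*2+0=4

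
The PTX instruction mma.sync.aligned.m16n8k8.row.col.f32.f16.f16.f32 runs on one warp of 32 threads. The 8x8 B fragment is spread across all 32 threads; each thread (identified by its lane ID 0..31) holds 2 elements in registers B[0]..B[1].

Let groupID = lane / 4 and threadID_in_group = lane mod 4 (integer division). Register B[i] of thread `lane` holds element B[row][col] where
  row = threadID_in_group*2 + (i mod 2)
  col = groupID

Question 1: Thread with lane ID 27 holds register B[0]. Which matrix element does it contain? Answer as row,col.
lane 27→27/4=6, 27 mod 4=3
i=0  r:2·3+0→6  c:6

6,6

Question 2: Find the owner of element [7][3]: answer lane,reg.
c:3=>grp=3  r:7=>tig=3,lo=1
L=3*4+3=15  i=1=1

15,1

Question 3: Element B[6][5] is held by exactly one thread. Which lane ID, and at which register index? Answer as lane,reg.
23,0

c=5⇒gr=5  r=6⇒th=3,odd=0
L=5*4+3=23  i=0=0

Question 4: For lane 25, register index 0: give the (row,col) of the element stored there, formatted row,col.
2,6

L=25->g=25>>2=6, t=25&3=1
[0]->row 1·2+0=2  col g=6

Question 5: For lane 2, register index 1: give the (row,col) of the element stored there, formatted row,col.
5,0

lane 2: grp=0 (2/4), tig=2 (2%4)
i=1: r=2*2+1=5, c=grp=0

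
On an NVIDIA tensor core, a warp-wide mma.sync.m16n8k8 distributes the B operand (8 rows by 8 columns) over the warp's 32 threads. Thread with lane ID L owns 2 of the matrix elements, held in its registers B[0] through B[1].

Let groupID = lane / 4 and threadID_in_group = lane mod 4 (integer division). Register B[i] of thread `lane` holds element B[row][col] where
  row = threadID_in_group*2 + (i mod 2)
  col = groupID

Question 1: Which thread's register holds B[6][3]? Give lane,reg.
15,0

c=3⇒gr=3  r=6⇒th=3,odd=0
L=3*4+3=15  i=0=0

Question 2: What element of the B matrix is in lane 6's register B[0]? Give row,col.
4,1

6: G=1,T=2
[0] (2*2+0,1) = (4,1)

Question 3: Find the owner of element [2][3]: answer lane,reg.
13,0

c=3->g=3  r=2->t=1,b0=0
L=3*4+1=13  i=0=0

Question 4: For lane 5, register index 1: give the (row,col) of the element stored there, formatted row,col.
3,1

lane 5: G=1 (5/4), T=1 (5%4)
i=1: r=1*2+1=3, c=G=1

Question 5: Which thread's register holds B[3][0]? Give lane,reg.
1,1

c=0→G=0  r=3→T=1,p=1
L=0*4+1=1  i=1=1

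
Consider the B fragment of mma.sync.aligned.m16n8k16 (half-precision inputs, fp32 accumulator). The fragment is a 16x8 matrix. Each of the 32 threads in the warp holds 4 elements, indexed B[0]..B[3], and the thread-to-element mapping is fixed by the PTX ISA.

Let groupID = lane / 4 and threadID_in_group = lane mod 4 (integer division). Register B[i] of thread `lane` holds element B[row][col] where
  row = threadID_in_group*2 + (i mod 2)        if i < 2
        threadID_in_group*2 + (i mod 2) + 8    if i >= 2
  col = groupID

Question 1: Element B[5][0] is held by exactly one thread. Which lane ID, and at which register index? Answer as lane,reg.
2,1

c: 0->gid=0  r: 5->r8=0,tid=2,i&1=1
L=0*4+2=2  i=0*2+1=1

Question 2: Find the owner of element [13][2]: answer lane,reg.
10,3

c: 2->gid=2  r: 13->r8=1,tid=2,i&1=1
L=2*4+2=10  i=1*2+1=3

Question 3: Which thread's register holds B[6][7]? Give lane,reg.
31,0

c=7⇒gr=7  r=6⇒Rb=0,th=3,odd=0
L=7*4+3=31  i=0*2+0=0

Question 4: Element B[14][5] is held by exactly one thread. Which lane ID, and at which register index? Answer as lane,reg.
c=5→G=5  r=14→rhi=1,T=3,p=0
L=5*4+3=23  i=1*2+0=2

23,2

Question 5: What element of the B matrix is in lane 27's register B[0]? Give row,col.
6,6

L=27→G=27>>2=6, T=27&3=3
[0]→row 3·2+0+0=6  col G=6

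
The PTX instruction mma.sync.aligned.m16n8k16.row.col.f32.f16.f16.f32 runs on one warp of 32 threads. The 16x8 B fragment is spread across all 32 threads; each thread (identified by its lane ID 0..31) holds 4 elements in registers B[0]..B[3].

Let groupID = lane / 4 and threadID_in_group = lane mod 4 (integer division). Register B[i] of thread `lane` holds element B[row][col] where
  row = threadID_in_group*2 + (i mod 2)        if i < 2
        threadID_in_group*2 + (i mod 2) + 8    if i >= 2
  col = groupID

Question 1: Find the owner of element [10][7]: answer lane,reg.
c=7→G=7  r=10→rhi=1,T=1,p=0
L=7*4+1=29  i=1*2+0=2

29,2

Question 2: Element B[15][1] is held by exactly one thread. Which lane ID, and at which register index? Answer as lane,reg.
c=1⇒gr=1  r=15⇒Rb=1,th=3,odd=1
L=1*4+3=7  i=1*2+1=3

7,3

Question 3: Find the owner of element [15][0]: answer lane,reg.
3,3

c: 0->gid=0  r: 15->r8=1,tid=3,i&1=1
L=0*4+3=3  i=1*2+1=3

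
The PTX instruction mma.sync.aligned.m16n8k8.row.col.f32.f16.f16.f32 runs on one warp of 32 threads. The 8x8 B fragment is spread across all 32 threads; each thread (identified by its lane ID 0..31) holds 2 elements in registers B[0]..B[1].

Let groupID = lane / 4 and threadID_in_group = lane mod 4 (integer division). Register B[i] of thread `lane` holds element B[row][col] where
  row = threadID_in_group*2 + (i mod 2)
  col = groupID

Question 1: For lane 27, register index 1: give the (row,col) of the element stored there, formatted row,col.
7,6

lane 27=>27/4=6, 27 mod 4=3
i=1  r:2·3+1=>7  c:6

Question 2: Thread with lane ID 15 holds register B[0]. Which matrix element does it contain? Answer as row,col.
6,3

lane 15: g=3 (15/4), t=3 (15%4)
i=0: r=3*2+0=6, c=g=3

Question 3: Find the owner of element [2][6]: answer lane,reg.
c=6⇒gr=6  r=2⇒th=1,odd=0
L=6*4+1=25  i=0=0

25,0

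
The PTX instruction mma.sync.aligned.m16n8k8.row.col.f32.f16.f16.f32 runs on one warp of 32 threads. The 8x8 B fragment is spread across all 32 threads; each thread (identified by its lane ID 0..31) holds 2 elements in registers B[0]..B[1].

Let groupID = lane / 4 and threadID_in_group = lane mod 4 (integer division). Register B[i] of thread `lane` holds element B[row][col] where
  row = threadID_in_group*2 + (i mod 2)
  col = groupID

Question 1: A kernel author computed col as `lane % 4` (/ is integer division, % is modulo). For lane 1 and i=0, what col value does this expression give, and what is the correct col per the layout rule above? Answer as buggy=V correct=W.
`lane % 4`[1,0]=>1
lane 1: grp=0 (1/4), tig=1 (1%4)
i=0: r=1*2+0=2, c=grp=0
col: 1 vs 0

buggy=1 correct=0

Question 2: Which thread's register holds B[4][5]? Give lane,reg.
22,0

c=5⇒gr=5  r=4⇒th=2,odd=0
L=5*4+2=22  i=0=0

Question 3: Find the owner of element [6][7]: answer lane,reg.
31,0

c: 7->gid=7  r: 6->tid=3,i&1=0
L=7*4+3=31  i=0=0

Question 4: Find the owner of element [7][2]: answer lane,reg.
c: 2->gid=2  r: 7->tid=3,i&1=1
L=2*4+3=11  i=1=1

11,1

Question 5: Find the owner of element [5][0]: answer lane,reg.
2,1

c=0⇒gr=0  r=5⇒th=2,odd=1
L=0*4+2=2  i=1=1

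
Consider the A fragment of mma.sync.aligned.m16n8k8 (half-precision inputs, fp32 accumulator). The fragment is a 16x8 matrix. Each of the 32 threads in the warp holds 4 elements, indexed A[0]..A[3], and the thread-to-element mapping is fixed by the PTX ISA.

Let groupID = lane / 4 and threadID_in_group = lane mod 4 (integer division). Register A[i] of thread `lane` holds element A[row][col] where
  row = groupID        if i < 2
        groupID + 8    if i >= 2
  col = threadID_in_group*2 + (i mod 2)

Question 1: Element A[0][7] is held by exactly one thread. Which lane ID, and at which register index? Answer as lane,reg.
r: 0->gid=0,r8=0  c: 7->tid=3,i&1=1
L=0*4+3=3  i=0*2+1=1

3,1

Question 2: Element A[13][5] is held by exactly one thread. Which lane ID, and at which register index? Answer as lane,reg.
r=13⇒gr=5,Rb=1  c=5⇒th=2,odd=1
L=5*4+2=22  i=1*2+1=3

22,3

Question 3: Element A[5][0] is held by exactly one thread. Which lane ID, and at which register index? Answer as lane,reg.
r=5->g=5,rb=0  c=0->t=0,b0=0
L=5*4+0=20  i=0*2+0=0

20,0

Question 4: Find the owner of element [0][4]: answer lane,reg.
r: 0->gid=0,r8=0  c: 4->tid=2,i&1=0
L=0*4+2=2  i=0*2+0=0

2,0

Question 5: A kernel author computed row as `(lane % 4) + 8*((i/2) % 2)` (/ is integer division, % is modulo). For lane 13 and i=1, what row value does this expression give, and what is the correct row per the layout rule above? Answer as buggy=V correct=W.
buggy=1 correct=3

`(lane % 4) + 8*((i/2) % 2)`[13,1]->1
L=13->g=13>>2=3, t=13&3=1
[1]->row 3+0=3  col 1·2+1=3
row: 1 vs 3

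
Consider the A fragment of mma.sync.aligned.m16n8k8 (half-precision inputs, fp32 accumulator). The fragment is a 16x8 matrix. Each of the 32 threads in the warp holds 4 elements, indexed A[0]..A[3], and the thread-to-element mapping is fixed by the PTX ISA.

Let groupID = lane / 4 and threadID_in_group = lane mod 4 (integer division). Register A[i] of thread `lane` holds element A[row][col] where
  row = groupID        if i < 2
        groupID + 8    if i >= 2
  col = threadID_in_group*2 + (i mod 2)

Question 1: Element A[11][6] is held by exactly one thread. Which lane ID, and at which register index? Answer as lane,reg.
15,2

r=11→G=3,rhi=1  c=6→T=3,p=0
L=3*4+3=15  i=1*2+0=2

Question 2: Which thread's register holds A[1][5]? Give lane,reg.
r:1=>grp=1,rB=0  c:5=>tig=2,lo=1
L=1*4+2=6  i=0*2+1=1

6,1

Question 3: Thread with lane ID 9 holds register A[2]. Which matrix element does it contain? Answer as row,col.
L=9→G=9>>2=2, T=9&3=1
[2]→row 2+8=10  col 1·2+0=2

10,2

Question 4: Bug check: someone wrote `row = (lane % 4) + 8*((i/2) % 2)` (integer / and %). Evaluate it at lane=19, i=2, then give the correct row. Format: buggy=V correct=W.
buggy=11 correct=12

`(lane % 4) + 8*((i/2) % 2)`[19,2]⇒11
19: gr=4,th=3
[2] (4+8,3*2+0) = (12,6)
row: 11 vs 12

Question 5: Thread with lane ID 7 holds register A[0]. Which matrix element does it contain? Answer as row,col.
lane 7: gid=1 (7/4), tid=3 (7%4)
i=0: r=1+0=1, c=3*2+0=6

1,6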